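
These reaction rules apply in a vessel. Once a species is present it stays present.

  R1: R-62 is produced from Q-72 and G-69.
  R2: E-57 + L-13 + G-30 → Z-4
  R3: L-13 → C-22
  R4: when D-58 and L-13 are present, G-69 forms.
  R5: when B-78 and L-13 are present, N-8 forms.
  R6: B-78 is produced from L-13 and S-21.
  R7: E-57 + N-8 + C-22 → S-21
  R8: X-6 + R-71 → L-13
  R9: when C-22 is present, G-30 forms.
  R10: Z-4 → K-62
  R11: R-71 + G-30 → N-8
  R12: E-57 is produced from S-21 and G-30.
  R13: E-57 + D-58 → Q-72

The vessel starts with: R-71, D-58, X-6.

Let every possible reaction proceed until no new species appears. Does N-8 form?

Yes

X-6 and R-71 present → L-13 forms (R8).
L-13 present → C-22 forms (R3).
C-22 present → G-30 forms (R9).
R-71 and G-30 present → N-8 forms (R11).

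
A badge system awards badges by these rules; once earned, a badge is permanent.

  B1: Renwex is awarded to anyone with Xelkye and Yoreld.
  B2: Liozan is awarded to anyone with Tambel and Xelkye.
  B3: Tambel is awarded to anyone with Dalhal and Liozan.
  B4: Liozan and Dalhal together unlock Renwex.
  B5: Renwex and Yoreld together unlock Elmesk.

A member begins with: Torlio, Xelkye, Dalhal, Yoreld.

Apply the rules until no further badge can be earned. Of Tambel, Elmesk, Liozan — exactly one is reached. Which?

With Xelkye and Yoreld, Renwex is earned (B1).
With Renwex and Yoreld, Elmesk is earned (B5).
Tambel would need Dalhal and Liozan (B3), but Liozan is never earned. Liozan would need Tambel and Xelkye (B2), but Tambel is never earned.

Elmesk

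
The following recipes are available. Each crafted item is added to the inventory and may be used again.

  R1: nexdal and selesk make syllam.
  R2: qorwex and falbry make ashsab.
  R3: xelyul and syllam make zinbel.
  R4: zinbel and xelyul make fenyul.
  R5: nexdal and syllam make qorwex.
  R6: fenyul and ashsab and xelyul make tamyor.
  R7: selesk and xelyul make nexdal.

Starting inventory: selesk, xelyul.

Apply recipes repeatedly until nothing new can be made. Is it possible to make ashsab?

ashsab would need qorwex and falbry (R2), but falbry is never obtained.

No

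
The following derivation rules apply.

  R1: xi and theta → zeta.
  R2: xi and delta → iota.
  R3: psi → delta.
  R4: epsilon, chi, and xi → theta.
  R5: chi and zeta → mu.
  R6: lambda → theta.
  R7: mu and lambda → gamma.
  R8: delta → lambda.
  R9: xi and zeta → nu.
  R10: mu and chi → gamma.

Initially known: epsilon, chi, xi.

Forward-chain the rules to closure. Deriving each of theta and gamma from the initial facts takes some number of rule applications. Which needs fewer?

theta: From epsilon, chi, and xi, R4 gives theta. [1 rule application]
gamma: From epsilon, chi, and xi, R4 gives theta. From xi and theta, R1 gives zeta. chi and zeta hold, so mu follows (R5). From mu and chi, R10 gives gamma. [4 rule applications]
theta needs fewer.

theta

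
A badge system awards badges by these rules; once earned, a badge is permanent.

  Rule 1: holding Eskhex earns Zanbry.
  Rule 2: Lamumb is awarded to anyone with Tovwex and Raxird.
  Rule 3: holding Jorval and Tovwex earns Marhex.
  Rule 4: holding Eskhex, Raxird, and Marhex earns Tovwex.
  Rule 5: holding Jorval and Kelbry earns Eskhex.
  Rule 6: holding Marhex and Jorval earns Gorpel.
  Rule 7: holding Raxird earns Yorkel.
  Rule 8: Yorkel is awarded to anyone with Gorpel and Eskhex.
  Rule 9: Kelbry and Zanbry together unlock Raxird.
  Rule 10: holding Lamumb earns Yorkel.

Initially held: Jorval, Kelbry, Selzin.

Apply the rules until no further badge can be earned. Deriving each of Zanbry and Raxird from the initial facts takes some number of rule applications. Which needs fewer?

Zanbry: With Jorval and Kelbry, Eskhex is earned (Rule 5). With Eskhex, Zanbry is earned (Rule 1). [2 rule applications]
Raxird: With Jorval and Kelbry, Eskhex is earned (Rule 5). With Eskhex, Zanbry is earned (Rule 1). With Kelbry and Zanbry, Raxird is earned (Rule 9). [3 rule applications]
Zanbry needs fewer.

Zanbry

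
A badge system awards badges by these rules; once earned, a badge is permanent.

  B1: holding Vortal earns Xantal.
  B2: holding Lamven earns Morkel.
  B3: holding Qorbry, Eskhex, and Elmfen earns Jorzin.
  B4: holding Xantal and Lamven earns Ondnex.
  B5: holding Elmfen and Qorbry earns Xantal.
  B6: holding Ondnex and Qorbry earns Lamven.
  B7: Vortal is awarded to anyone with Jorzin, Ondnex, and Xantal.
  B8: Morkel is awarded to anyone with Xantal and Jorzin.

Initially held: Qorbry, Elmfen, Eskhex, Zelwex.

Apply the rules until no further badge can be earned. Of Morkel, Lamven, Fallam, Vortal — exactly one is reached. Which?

With Elmfen and Qorbry, Xantal is earned (B5).
With Qorbry, Eskhex, and Elmfen, Jorzin is earned (B3).
With Xantal and Jorzin, Morkel is earned (B8).
Vortal would need Jorzin, Ondnex, and Xantal (B7), but Ondnex is never earned. Lamven would need Ondnex and Qorbry (B6), but Ondnex is never earned. No rule produces Fallam, and it is not given.

Morkel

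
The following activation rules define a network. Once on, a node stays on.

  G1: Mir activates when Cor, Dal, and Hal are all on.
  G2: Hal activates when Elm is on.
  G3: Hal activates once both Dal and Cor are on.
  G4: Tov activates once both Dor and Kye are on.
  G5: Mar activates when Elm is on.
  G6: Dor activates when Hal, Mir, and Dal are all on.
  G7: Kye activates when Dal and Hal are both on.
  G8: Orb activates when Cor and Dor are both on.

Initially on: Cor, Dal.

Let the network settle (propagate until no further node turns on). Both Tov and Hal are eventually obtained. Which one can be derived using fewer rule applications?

Hal

Hal: G3: Dal and Cor on → Hal on. [1 rule application]
Tov: G3: Dal and Cor on → Hal on. Dal and Hal are on, so Kye activates (G7). G1: Cor, Dal, and Hal on → Mir on. Hal, Mir, and Dal are on, so Dor activates (G6). G4: Dor and Kye on → Tov on. [5 rule applications]
Hal needs fewer.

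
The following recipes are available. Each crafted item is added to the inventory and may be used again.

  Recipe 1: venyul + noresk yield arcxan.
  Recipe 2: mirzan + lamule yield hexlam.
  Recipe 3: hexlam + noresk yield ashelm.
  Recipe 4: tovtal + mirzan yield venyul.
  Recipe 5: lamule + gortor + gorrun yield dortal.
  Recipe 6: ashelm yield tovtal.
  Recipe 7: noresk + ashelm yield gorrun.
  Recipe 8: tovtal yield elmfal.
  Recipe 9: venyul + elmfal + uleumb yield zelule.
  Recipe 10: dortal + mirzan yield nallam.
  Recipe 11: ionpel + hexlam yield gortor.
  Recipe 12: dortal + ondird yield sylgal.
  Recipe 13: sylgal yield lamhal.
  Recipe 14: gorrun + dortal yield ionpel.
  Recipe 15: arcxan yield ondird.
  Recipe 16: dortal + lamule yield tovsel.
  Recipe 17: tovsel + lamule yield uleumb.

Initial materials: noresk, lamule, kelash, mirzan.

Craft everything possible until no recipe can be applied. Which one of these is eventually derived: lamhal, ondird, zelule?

ondird

Using Recipe 2, mirzan and lamule make hexlam.
Using Recipe 3, hexlam and noresk make ashelm.
Using Recipe 6, ashelm makes tovtal.
tovtal + mirzan → venyul (Recipe 4).
Using Recipe 1, venyul and noresk make arcxan.
arcxan → ondird (Recipe 15).
lamhal would need sylgal (Recipe 13), but sylgal is never obtained. zelule would need venyul, elmfal, and uleumb (Recipe 9), but uleumb is never obtained.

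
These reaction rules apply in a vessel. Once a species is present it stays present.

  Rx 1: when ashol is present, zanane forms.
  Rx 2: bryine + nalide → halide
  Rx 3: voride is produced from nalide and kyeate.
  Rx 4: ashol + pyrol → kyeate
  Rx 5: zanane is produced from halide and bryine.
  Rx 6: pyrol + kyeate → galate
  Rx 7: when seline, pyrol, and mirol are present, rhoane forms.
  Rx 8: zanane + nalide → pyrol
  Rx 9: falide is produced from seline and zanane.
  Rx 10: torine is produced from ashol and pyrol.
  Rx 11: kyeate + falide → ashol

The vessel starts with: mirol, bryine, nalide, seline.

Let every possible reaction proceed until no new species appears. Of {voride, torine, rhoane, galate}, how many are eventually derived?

1

bryine and nalide present → halide forms (Rx 2).
halide and bryine present → zanane forms (Rx 5).
zanane and nalide present → pyrol forms (Rx 8).
seline, pyrol, and mirol present → rhoane forms (Rx 7).
voride would need nalide and kyeate (Rx 3), but kyeate never forms.
torine would need ashol and pyrol (Rx 10), but ashol never forms.
rhoane: reached.
galate would need pyrol and kyeate (Rx 6), but kyeate never forms.
Reached: rhoane — 1 of the 4.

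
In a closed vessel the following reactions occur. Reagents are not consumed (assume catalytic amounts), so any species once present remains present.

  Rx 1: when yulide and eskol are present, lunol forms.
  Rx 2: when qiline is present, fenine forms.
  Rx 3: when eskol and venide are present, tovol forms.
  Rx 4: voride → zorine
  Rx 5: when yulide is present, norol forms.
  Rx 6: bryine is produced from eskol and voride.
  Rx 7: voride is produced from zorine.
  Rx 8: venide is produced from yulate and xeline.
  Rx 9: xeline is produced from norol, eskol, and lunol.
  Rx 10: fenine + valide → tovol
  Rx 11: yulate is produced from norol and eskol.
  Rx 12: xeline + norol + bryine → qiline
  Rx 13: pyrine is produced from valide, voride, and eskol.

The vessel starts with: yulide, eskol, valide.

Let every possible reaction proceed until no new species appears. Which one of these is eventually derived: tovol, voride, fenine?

tovol

yulide and eskol present → lunol forms (Rx 1).
yulide present → norol forms (Rx 5).
norol, eskol, and lunol present → xeline forms (Rx 9).
norol and eskol present → yulate forms (Rx 11).
yulate and xeline present → venide forms (Rx 8).
eskol and venide present → tovol forms (Rx 3).
fenine would need qiline (Rx 2), but qiline never forms. voride would need zorine (Rx 7), but zorine never forms.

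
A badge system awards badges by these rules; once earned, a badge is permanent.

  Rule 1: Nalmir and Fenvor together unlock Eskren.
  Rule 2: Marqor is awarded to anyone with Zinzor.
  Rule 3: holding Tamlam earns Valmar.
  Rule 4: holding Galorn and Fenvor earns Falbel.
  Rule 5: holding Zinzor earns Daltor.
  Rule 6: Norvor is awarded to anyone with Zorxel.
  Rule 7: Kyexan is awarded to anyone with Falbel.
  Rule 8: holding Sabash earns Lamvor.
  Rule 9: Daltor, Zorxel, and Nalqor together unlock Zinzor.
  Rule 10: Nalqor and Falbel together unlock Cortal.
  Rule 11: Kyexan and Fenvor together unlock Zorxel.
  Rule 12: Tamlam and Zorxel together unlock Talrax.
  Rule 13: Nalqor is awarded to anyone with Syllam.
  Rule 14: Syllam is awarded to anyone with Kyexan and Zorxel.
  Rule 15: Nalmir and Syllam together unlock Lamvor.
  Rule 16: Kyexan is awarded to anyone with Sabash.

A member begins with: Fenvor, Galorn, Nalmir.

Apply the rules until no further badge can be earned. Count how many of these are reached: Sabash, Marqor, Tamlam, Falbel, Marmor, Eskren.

With Nalmir and Fenvor, Eskren is earned (Rule 1).
With Galorn and Fenvor, Falbel is earned (Rule 4).
No rule produces Sabash, and it is not given.
Marqor would need Zinzor (Rule 2), but Zinzor is never earned.
No rule produces Tamlam, and it is not given.
Falbel: reached.
No rule produces Marmor, and it is not given.
Eskren: reached.
Reached: Falbel and Eskren — 2 of the 6.

2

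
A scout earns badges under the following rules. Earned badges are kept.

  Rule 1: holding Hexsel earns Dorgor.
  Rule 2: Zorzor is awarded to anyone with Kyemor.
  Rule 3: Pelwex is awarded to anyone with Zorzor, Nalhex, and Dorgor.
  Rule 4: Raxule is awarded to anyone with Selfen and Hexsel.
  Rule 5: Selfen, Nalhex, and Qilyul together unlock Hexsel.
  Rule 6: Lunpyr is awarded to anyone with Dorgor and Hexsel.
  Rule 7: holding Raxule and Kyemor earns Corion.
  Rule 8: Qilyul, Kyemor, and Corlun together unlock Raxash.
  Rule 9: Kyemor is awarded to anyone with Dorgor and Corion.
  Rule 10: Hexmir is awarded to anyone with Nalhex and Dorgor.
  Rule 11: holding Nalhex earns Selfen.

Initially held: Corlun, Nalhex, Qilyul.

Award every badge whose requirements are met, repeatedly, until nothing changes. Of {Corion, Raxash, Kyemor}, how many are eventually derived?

Corion would need Raxule and Kyemor (Rule 7), but Kyemor is never earned.
Raxash would need Qilyul, Kyemor, and Corlun (Rule 8), but Kyemor is never earned.
Kyemor would need Dorgor and Corion (Rule 9), but Corion is never earned.
None of the 3 are reached.

0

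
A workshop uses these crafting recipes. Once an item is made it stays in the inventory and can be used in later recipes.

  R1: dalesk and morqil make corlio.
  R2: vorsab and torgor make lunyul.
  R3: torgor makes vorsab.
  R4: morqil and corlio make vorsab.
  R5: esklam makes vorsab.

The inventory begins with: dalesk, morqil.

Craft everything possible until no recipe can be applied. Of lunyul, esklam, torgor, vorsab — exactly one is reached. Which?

Using R1, dalesk and morqil make corlio.
Using R4, morqil and corlio make vorsab.
lunyul would need vorsab and torgor (R2), but torgor is never obtained. No rule produces torgor, and it is not given. No rule produces esklam, and it is not given.

vorsab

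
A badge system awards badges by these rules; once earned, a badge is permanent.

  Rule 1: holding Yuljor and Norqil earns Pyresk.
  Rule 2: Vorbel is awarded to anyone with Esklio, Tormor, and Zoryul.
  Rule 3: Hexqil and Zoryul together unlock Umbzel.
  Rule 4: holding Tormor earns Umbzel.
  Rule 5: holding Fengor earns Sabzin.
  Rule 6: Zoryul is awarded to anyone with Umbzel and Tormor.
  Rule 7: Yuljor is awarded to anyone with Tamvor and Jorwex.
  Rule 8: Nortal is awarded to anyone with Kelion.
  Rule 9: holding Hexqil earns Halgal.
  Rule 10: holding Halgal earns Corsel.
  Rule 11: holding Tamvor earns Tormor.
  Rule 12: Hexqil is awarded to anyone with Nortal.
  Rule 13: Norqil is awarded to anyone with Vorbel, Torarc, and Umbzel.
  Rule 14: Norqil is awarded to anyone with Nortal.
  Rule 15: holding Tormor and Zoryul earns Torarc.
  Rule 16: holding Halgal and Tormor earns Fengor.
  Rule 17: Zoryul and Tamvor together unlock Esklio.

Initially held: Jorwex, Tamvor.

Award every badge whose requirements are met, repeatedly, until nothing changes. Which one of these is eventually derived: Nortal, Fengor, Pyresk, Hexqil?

With Tamvor, Tormor is earned (Rule 11).
With Tamvor and Jorwex, Yuljor is earned (Rule 7).
With Tormor, Umbzel is earned (Rule 4).
With Umbzel and Tormor, Zoryul is earned (Rule 6).
With Tormor and Zoryul, Torarc is earned (Rule 15).
With Zoryul and Tamvor, Esklio is earned (Rule 17).
With Esklio, Tormor, and Zoryul, Vorbel is earned (Rule 2).
With Vorbel, Torarc, and Umbzel, Norqil is earned (Rule 13).
With Yuljor and Norqil, Pyresk is earned (Rule 1).
Fengor would need Halgal and Tormor (Rule 16), but Halgal is never earned. Nortal would need Kelion (Rule 8), but Kelion is never earned. Hexqil would need Nortal (Rule 12), but Nortal is never earned.

Pyresk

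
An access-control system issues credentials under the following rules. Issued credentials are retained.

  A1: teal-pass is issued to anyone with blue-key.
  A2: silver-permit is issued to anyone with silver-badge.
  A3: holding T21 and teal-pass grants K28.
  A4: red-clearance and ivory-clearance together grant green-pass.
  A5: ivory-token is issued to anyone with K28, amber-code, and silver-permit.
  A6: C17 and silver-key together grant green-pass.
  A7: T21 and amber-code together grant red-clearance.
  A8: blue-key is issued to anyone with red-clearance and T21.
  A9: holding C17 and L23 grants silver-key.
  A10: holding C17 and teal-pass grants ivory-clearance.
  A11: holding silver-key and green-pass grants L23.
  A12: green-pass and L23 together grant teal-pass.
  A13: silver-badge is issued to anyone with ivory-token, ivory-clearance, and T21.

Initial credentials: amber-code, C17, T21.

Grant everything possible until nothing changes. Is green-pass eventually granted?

Yes

Holding T21 and amber-code grants red-clearance (A7).
Holding red-clearance and T21 grants blue-key (A8).
Holding blue-key grants teal-pass (A1).
Holding C17 and teal-pass grants ivory-clearance (A10).
Holding red-clearance and ivory-clearance grants green-pass (A4).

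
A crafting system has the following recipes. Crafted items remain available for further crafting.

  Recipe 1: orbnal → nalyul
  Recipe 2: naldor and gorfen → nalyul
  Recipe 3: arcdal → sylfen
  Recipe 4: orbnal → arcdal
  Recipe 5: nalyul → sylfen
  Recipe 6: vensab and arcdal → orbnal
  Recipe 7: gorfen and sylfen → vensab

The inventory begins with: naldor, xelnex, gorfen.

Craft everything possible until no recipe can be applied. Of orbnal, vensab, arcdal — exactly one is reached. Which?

vensab

Using Recipe 2, naldor and gorfen make nalyul.
nalyul → sylfen (Recipe 5).
Using Recipe 7, gorfen and sylfen make vensab.
orbnal would need vensab and arcdal (Recipe 6), but arcdal is never obtained. arcdal would need orbnal (Recipe 4), but orbnal is never obtained.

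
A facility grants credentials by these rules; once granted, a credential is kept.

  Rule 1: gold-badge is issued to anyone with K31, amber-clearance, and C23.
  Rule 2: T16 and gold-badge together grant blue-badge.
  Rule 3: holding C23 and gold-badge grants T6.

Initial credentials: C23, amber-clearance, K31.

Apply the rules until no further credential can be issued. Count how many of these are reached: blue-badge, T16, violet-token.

blue-badge would need T16 and gold-badge (Rule 2), but T16 is never granted.
No rule produces T16, and it is not given.
No rule produces violet-token, and it is not given.
None of the 3 are reached.

0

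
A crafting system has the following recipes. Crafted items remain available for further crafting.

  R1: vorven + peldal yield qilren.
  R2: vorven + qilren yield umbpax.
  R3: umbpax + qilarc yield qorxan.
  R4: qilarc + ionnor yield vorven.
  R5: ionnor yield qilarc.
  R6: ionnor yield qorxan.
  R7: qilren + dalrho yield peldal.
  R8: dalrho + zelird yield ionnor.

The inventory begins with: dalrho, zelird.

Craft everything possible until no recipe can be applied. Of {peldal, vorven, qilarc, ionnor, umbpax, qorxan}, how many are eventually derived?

Using R8, dalrho and zelird make ionnor.
ionnor → qilarc (R5).
Using R6, ionnor makes qorxan.
Using R4, qilarc and ionnor make vorven.
peldal would need qilren and dalrho (R7), but qilren is never obtained.
vorven: reached.
qilarc: reached.
ionnor: reached.
umbpax would need vorven and qilren (R2), but qilren is never obtained.
qorxan: reached.
Reached: vorven, qilarc, ionnor, and qorxan — 4 of the 6.

4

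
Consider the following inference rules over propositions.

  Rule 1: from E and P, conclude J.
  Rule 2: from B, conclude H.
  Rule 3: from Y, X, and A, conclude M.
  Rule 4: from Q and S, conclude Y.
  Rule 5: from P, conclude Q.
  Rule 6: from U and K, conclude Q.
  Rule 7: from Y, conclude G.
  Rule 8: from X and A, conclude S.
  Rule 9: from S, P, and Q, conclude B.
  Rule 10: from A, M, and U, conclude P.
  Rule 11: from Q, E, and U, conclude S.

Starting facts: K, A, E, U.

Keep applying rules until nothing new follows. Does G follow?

Yes

U and K hold, so Q follows (Rule 6).
From Q, E, and U, Rule 11 gives S.
From Q and S, Rule 4 gives Y.
From Y, Rule 7 gives G.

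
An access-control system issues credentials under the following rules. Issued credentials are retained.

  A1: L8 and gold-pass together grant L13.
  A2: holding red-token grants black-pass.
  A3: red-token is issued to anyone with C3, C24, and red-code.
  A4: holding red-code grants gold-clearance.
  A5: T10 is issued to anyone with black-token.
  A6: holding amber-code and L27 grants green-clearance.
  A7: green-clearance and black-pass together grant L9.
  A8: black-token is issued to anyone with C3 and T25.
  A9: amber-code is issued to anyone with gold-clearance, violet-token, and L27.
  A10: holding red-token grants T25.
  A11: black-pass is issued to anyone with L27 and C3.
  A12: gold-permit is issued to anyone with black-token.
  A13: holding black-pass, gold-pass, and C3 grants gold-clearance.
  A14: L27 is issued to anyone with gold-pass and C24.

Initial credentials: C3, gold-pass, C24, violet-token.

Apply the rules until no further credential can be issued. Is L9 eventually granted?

Yes

Holding gold-pass and C24 grants L27 (A14).
Holding L27 and C3 grants black-pass (A11).
Holding black-pass, gold-pass, and C3 grants gold-clearance (A13).
Holding gold-clearance, violet-token, and L27 grants amber-code (A9).
Holding amber-code and L27 grants green-clearance (A6).
Holding green-clearance and black-pass grants L9 (A7).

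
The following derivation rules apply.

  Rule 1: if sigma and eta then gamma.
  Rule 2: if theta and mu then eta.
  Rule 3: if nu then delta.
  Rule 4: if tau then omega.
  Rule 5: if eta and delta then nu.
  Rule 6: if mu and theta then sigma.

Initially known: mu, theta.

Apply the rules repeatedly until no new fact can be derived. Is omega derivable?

No

omega would need tau (Rule 4), but tau is never established.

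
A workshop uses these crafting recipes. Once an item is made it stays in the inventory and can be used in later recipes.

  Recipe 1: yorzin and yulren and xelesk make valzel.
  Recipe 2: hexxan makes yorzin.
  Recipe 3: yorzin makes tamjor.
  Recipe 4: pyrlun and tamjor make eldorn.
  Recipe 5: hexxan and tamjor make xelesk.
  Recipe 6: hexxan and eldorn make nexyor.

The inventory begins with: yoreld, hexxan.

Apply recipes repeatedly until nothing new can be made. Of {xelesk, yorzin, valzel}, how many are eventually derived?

Using Recipe 2, hexxan makes yorzin.
yorzin → tamjor (Recipe 3).
hexxan and tamjor → xelesk (Recipe 5).
xelesk: reached.
yorzin: reached.
valzel would need yorzin, yulren, and xelesk (Recipe 1), but yulren is never obtained.
Reached: xelesk and yorzin — 2 of the 3.

2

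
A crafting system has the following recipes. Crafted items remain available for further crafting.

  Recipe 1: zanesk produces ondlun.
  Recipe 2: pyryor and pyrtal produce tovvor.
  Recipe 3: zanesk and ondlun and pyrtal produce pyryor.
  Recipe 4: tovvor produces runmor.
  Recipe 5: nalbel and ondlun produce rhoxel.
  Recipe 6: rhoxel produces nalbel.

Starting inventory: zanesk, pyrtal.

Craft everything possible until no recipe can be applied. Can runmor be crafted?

zanesk → ondlun (Recipe 1).
Using Recipe 3, zanesk, ondlun, and pyrtal make pyryor.
pyryor and pyrtal → tovvor (Recipe 2).
Using Recipe 4, tovvor makes runmor.

Yes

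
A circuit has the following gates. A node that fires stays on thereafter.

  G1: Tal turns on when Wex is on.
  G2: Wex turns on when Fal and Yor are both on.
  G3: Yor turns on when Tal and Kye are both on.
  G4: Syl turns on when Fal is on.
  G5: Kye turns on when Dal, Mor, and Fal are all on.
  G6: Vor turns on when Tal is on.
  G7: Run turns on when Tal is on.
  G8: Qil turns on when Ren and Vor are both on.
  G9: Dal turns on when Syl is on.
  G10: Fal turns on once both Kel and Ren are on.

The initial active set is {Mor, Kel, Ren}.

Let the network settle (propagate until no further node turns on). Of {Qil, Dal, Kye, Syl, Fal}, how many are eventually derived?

4

G10: Kel and Ren on → Fal on.
G4: Fal on → Syl on.
G9: Syl on → Dal on.
Dal, Mor, and Fal are on, so Kye turns on (G5).
Qil would need Ren and Vor (G8), but Vor never turns on.
Dal: reached.
Kye: reached.
Syl: reached.
Fal: reached.
Reached: Dal, Kye, Syl, and Fal — 4 of the 5.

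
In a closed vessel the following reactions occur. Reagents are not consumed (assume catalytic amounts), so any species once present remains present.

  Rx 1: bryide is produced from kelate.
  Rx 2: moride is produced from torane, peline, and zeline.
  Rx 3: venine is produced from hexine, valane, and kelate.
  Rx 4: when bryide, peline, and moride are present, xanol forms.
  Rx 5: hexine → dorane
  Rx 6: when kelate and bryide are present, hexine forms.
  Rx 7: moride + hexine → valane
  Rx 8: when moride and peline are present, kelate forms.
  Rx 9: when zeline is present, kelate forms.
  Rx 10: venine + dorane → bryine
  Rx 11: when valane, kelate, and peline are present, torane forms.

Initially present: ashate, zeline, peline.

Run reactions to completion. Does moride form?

moride would need torane, peline, and zeline (Rx 2), but torane never forms.

No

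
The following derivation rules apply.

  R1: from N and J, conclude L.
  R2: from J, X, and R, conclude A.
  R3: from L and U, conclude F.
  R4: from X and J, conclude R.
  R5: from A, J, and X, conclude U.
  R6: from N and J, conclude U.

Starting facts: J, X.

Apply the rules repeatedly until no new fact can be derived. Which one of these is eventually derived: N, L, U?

U

X and J hold, so R follows (R4).
J, X, and R hold, so A follows (R2).
From A, J, and X, R5 gives U.
L would need N and J (R1), but N is never established. No rule produces N, and it is not given.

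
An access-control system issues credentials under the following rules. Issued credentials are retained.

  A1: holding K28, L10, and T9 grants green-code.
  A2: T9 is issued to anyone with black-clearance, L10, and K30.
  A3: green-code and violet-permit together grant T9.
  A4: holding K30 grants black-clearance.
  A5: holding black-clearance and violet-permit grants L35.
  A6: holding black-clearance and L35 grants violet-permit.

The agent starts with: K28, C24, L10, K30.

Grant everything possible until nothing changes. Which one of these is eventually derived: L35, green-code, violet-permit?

Holding K30 grants black-clearance (A4).
Holding black-clearance, L10, and K30 grants T9 (A2).
Holding K28, L10, and T9 grants green-code (A1).
L35 would need black-clearance and violet-permit (A5), but violet-permit is never granted. violet-permit would need black-clearance and L35 (A6), but L35 is never granted.

green-code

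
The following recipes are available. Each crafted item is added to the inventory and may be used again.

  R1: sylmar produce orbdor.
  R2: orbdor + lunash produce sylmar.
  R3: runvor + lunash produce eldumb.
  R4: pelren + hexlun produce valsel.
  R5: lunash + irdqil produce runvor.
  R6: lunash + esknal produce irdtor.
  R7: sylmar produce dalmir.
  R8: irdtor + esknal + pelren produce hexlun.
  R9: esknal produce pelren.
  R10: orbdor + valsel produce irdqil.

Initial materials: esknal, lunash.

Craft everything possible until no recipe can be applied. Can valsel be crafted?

Yes

Using R6, lunash and esknal make irdtor.
esknal → pelren (R9).
Using R8, irdtor, esknal, and pelren make hexlun.
pelren + hexlun → valsel (R4).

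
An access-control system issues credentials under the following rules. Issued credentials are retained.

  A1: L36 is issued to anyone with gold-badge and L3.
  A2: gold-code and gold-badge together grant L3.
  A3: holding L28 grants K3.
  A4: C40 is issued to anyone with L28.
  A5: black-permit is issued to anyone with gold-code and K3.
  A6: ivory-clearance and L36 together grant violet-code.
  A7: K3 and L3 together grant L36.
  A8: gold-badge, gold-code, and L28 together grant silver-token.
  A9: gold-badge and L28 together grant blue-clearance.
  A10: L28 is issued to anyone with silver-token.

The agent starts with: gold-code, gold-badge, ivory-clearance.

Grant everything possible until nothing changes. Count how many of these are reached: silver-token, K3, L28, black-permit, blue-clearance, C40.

silver-token would need gold-badge, gold-code, and L28 (A8), but L28 is never granted.
K3 would need L28 (A3), but L28 is never granted.
L28 would need silver-token (A10), but silver-token is never granted.
black-permit would need gold-code and K3 (A5), but K3 is never granted.
blue-clearance would need gold-badge and L28 (A9), but L28 is never granted.
C40 would need L28 (A4), but L28 is never granted.
None of the 6 are reached.

0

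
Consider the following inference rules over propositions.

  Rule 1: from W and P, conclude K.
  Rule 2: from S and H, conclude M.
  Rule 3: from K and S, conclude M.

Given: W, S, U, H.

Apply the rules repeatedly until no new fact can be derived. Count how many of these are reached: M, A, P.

1

S and H hold, so M follows (Rule 2).
M: reached.
No rule produces A, and it is not given.
No rule produces P, and it is not given.
Reached: M — 1 of the 3.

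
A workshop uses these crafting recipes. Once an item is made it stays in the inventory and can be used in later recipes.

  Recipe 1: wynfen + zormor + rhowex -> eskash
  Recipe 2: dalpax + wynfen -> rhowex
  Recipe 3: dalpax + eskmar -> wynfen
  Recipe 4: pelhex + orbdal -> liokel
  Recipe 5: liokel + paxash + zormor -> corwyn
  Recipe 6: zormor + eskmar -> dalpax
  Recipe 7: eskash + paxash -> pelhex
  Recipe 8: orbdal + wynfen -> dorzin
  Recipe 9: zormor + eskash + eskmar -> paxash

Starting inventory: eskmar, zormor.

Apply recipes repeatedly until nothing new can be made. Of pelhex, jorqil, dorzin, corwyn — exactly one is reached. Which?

Using Recipe 6, zormor and eskmar make dalpax.
dalpax + eskmar -> wynfen (Recipe 3).
Using Recipe 2, dalpax and wynfen make rhowex.
Using Recipe 1, wynfen, zormor, and rhowex make eskash.
zormor + eskash + eskmar -> paxash (Recipe 9).
eskash + paxash -> pelhex (Recipe 7).
No rule produces jorqil, and it is not given. corwyn would need liokel, paxash, and zormor (Recipe 5), but liokel is never obtained. dorzin would need orbdal and wynfen (Recipe 8), but orbdal is never obtained.

pelhex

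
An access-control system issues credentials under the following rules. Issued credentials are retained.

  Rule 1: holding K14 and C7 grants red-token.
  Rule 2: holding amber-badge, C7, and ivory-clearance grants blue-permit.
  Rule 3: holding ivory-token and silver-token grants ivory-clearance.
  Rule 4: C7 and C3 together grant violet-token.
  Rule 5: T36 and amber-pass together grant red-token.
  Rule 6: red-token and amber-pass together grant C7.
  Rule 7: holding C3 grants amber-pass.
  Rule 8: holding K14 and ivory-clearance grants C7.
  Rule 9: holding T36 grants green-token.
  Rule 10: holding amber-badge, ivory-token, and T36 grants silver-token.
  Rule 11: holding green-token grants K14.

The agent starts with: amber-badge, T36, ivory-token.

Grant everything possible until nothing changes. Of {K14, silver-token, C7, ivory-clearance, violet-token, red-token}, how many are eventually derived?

5

Holding amber-badge, ivory-token, and T36 grants silver-token (Rule 10).
Holding T36 grants green-token (Rule 9).
Holding green-token grants K14 (Rule 11).
Holding ivory-token and silver-token grants ivory-clearance (Rule 3).
Holding K14 and ivory-clearance grants C7 (Rule 8).
Holding K14 and C7 grants red-token (Rule 1).
K14: reached.
silver-token: reached.
C7: reached.
ivory-clearance: reached.
violet-token would need C7 and C3 (Rule 4), but C3 is never granted.
red-token: reached.
Reached: K14, silver-token, C7, ivory-clearance, and red-token — 5 of the 6.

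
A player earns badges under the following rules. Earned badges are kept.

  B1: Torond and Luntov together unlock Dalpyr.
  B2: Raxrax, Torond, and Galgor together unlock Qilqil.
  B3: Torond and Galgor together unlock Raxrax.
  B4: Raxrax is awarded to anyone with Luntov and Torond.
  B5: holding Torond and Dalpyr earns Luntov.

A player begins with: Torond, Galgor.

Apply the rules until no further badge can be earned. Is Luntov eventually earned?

No

Luntov would need Torond and Dalpyr (B5), but Dalpyr is never earned.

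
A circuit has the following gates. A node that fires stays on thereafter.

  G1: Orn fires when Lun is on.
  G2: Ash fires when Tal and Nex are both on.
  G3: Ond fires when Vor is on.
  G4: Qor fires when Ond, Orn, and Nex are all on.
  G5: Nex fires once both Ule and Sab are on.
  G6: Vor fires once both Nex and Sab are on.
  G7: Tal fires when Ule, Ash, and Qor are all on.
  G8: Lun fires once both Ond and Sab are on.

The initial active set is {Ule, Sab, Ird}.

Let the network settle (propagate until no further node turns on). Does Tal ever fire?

Tal would need Ule, Ash, and Qor (G7), but Ash never turns on.

No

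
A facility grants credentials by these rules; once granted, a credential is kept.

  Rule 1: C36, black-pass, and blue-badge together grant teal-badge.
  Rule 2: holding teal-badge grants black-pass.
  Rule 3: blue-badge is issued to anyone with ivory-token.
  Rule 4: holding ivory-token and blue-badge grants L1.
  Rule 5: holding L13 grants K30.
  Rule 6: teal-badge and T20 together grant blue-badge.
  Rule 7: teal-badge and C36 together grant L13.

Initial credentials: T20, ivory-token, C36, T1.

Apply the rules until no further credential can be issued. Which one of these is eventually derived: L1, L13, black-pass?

Holding ivory-token grants blue-badge (Rule 3).
Holding ivory-token and blue-badge grants L1 (Rule 4).
black-pass would need teal-badge (Rule 2), but teal-badge is never granted. L13 would need teal-badge and C36 (Rule 7), but teal-badge is never granted.

L1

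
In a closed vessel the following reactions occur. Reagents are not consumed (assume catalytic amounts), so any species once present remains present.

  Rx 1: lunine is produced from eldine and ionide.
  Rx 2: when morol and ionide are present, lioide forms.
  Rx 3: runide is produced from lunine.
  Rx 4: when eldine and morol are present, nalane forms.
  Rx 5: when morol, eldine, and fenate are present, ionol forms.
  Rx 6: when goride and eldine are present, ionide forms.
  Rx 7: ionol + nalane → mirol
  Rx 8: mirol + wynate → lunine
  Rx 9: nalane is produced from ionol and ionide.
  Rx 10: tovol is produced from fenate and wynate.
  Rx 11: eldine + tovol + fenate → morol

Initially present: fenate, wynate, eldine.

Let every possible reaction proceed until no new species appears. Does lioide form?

lioide would need morol and ionide (Rx 2), but ionide never forms.

No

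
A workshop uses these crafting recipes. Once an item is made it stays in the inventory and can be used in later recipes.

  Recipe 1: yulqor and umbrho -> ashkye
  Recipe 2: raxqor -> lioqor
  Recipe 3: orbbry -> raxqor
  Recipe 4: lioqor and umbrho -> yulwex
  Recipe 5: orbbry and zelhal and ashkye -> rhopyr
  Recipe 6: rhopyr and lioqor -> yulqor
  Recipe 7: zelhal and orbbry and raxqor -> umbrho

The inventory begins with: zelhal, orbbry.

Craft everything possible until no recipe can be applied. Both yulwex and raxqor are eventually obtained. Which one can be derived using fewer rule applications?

raxqor: Using Recipe 3, orbbry makes raxqor. [1 rule application]
yulwex: orbbry -> raxqor (Recipe 3). Using Recipe 7, zelhal, orbbry, and raxqor make umbrho. raxqor -> lioqor (Recipe 2). Using Recipe 4, lioqor and umbrho make yulwex. [4 rule applications]
raxqor needs fewer.

raxqor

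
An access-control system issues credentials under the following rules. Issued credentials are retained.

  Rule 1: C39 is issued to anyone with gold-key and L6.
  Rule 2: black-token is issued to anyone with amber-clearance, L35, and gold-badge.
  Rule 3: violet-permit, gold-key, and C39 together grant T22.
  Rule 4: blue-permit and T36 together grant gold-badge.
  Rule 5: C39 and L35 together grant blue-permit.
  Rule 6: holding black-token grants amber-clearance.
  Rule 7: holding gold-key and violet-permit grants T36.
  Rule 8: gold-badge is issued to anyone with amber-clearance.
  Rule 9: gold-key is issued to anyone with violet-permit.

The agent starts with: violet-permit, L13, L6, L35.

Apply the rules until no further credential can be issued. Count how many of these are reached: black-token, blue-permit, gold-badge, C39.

3

Holding violet-permit grants gold-key (Rule 9).
Holding gold-key and violet-permit grants T36 (Rule 7).
Holding gold-key and L6 grants C39 (Rule 1).
Holding C39 and L35 grants blue-permit (Rule 5).
Holding blue-permit and T36 grants gold-badge (Rule 4).
black-token would need amber-clearance, L35, and gold-badge (Rule 2), but amber-clearance is never granted.
blue-permit: reached.
gold-badge: reached.
C39: reached.
Reached: blue-permit, gold-badge, and C39 — 3 of the 4.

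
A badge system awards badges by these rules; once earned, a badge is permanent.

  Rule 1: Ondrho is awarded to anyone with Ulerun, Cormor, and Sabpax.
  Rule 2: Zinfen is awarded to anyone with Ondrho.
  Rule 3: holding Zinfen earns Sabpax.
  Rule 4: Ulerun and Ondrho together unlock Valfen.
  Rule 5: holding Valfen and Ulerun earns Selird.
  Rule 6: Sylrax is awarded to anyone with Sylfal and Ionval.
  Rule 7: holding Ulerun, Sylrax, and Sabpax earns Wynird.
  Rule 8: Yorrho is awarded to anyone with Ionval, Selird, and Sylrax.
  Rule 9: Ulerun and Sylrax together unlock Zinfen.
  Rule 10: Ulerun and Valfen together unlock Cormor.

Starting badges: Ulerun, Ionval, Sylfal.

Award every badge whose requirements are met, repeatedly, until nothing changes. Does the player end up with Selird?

No

Selird would need Valfen and Ulerun (Rule 5), but Valfen is never earned.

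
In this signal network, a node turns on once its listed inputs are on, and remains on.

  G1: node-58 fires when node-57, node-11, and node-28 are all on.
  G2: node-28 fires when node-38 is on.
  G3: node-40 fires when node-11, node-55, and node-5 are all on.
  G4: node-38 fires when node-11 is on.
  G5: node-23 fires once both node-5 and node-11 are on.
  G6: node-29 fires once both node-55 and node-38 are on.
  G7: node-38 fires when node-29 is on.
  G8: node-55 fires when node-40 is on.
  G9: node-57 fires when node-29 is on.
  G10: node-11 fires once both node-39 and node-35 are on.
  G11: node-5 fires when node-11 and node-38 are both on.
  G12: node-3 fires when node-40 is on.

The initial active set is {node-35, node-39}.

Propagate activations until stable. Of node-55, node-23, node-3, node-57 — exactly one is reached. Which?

G10: node-39 and node-35 on → node-11 on.
G4: node-11 on → node-38 on.
G11: node-11 and node-38 on → node-5 on.
G5: node-5 and node-11 on → node-23 on.
node-57 would need node-29 (G9), but node-29 never turns on. node-3 would need node-40 (G12), but node-40 never turns on. node-55 would need node-40 (G8), but node-40 never turns on.

node-23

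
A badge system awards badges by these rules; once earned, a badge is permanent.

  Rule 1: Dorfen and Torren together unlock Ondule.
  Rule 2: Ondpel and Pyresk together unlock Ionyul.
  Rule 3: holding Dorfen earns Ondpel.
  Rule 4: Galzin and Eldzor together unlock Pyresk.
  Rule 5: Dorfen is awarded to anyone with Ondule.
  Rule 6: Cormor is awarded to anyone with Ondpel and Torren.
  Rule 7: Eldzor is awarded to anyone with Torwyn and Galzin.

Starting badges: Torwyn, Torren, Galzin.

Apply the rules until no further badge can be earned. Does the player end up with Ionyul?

Ionyul would need Ondpel and Pyresk (Rule 2), but Ondpel is never earned.

No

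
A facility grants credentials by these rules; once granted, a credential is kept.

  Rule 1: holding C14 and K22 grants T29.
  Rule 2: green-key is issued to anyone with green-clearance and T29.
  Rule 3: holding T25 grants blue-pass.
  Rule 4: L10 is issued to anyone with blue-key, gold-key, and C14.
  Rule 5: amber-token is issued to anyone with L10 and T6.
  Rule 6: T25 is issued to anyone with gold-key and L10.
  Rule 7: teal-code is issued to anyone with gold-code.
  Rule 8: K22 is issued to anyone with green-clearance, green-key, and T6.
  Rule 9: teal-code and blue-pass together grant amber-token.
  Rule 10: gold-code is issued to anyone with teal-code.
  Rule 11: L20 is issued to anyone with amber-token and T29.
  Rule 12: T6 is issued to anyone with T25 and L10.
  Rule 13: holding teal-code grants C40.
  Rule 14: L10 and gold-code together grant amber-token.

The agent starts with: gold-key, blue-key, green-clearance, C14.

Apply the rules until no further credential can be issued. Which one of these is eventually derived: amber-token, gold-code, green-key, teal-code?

Holding blue-key, gold-key, and C14 grants L10 (Rule 4).
Holding gold-key and L10 grants T25 (Rule 6).
Holding T25 and L10 grants T6 (Rule 12).
Holding L10 and T6 grants amber-token (Rule 5).
teal-code would need gold-code (Rule 7), but gold-code is never granted. gold-code would need teal-code (Rule 10), but teal-code is never granted. green-key would need green-clearance and T29 (Rule 2), but T29 is never granted.

amber-token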